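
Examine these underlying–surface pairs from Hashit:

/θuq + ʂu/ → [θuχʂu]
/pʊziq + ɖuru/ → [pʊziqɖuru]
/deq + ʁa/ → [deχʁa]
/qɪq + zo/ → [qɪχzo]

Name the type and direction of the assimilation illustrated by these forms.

regressive manner assimilation

The segment that alternates is /q/, which surfaces as [χ] when adjacent to /ʂ/.
The change stop → fricative matches the manner of the following /ʂ/, identifying this as manner assimilation.
Place and voice are unchanged, so the assimilation is partial, not total.
The other alternating forms pattern the same way: /q/ → [χ] before /ʁ/ (stop → fricative, matching a fricative); /q/ → [χ] before /z/ (stop → fricative, matching a fricative) — only manner changes, and always toward the following segment.
No alternation appears in [pʊziqɖuru]: there the adjacent consonants already agree in manner (/q/ and /ɖ/ are both stops), so this form is consistent with the same rule.
Since the segment that changes precedes the conditioning segment, the assimilation is regressive.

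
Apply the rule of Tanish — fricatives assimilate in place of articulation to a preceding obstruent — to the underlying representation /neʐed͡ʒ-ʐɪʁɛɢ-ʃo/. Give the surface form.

/ʐ/ is a voiced retroflex fricative. The preceding trigger /d͡ʒ/ is postalveolar, so /ʐ/ must become postalveolar as well.
A voiced postalveolar fricative is [ʒ], so the surface segment is [ʒ].
At the second juncture, /ʃ/ likewise becomes [χ] adjacent to /ɢ/.

[neʐed͡ʒʒɪʁɛɢχo]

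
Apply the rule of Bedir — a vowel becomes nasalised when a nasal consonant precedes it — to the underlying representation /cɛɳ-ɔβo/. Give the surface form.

[cɛɳɔ̃βo]

The vowel /ɔ/ is adjacent to the preceding nasal /ɳ/, so it acquires [+nasal] and surfaces as [ɔ̃].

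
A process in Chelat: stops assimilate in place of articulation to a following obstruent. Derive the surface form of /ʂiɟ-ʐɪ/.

The rule targets /ɟ/ (voiced palatal stop), which sits before the trigger /ʐ/ (retroflex).
The voiced retroflex stop is [ɖ], so /ɟ/ → [ɖ].

[ʂiɖʐɪ]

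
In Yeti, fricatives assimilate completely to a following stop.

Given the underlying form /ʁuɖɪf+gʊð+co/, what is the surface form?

[ʁuɖɪggʊcco]

/f/ is the segment targeted by the rule; it sits immediately before /g/, so it assimilates completely and surfaces as [g].
The same rule applies at the second boundary: /ð/ → [c] next to /c/.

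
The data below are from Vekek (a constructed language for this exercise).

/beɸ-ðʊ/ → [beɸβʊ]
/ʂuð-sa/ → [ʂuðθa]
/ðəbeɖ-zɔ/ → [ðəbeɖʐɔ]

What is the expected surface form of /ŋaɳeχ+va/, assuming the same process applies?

The data show progressive place assimilation: /ð/ → [β] after /ɸ/; /s/ → [θ] after /ð/; /z/ → [ʐ] after /ɖ/. In each pair only place changes, matching the preceding consonant, while manner and voice stay constant.
/v/ is a voiced labiodental fricative. The preceding trigger /χ/ is uvular, so /v/ must become uvular as well.
A voiced uvular fricative is [ʁ], so the surface segment is [ʁ].

[ŋaɳeχʁa]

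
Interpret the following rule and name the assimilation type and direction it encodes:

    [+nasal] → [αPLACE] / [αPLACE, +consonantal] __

progressive place assimilation

The rule copies the place features (abbreviated [PLACE]) from the environment onto the target, so the assimilating feature is place.
Since the environment is written before the underscore, the trigger precedes the target; the direction is progressive.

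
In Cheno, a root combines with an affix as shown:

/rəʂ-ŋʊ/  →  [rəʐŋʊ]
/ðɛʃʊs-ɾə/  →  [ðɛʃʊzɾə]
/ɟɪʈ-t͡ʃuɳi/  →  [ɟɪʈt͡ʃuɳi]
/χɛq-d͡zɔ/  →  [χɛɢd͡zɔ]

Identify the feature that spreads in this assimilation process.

voicing

Underlying /ʂ/ is realised as [ʐ] next to /ŋ/; /ŋ/ itself does not change.
/ʂ/ is voiceless while /ŋ/ is voiced; the output [ʐ] is voiced, matching the trigger — so the feature that spreads is voicing.
The same holds elsewhere in the data: /s/ → [z] before /ɾ/ (voiceless → voiced, matching voiced); /q/ → [ɢ] before /d͡z/ (voiceless → voiced, matching voiced) — only voicing changes, and always toward the following segment.
No alternation appears in [ɟɪʈt͡ʃuɳi]: there the adjacent consonants already agree in voicing (/ʈ/ and /t͡ʃ/ are both voiceless), so this form is consistent with the same rule.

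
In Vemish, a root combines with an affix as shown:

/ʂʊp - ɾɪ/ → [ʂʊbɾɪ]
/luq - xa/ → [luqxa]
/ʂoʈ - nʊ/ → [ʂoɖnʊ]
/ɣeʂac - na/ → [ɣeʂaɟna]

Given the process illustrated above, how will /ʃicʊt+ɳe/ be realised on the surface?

The data show regressive voicing assimilation: /p/ → [b] before /ɾ/; /ʈ/ → [ɖ] before /n/; /c/ → [ɟ] before /n/. In each pair only voicing changes, matching the following consonant, while place and manner stay constant.
Nothing changes in [luqxa]: there the adjacent consonants already agree in voicing (/q/ and /x/ are both voiceless), so this form is consistent with the same rule.
/t/ is a voiceless alveolar stop. The following trigger /ɳ/ is voiced, so /t/ must become voiced as well.
A voiced alveolar stop is [d], so the surface segment is [d].

[ʃicʊdɳe]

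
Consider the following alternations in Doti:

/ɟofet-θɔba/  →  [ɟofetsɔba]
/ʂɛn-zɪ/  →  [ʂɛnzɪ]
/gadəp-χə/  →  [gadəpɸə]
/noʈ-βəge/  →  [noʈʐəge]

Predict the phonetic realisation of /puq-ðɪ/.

The data show progressive place assimilation: /θ/ → [s] after /t/; /χ/ → [ɸ] after /p/; /β/ → [ʐ] after /ʈ/. In each pair only place changes, matching the preceding consonant, while manner and voice stay constant.
Nothing changes in [ʂɛnzɪ]: there the adjacent consonants already agree in place (/z/ and /n/ are both alveolar), so this form is consistent with the same rule.
/ð/ is a voiced dental fricative. The preceding trigger /q/ is uvular, so /ð/ must become uvular as well.
A voiced uvular fricative is [ʁ], so the surface segment is [ʁ].

[puqʁɪ]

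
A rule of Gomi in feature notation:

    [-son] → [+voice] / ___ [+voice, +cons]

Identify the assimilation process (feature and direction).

regressive voicing assimilation

The target ([-son], obstruents) acquires [+voice] next to a voiced consonant ([+voice, +cons]) — it takes on the voicing of its neighbour, so the feature that spreads is voicing.
Since the environment is written after the underscore, the trigger follows the target; the direction is regressive.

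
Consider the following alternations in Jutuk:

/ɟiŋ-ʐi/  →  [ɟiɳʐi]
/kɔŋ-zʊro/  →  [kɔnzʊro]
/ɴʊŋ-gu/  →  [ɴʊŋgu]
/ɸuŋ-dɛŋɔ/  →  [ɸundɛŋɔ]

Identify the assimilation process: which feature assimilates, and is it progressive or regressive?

Underlying /ŋ/ is realised as [ɳ] next to /ʐ/; /ʐ/ itself does not change.
The change velar → retroflex matches the place of the following /ʐ/, identifying this as place assimilation.
Manner and voice are unchanged, so the assimilation is partial, not total.
Checking the remaining alternations: /ŋ/ → [n] before /z/ (velar → alveolar, matching alveolar); /ŋ/ → [n] before /d/ (velar → alveolar, matching alveolar) — only place changes, and always toward the following segment.
Nothing changes in [ɴʊŋgu]: there the adjacent consonants already agree in place (/ŋ/ and /g/ are both velar), so this form is consistent with the same rule.
Since the segment that changes precedes the conditioning segment, the assimilation is regressive.

regressive place assimilation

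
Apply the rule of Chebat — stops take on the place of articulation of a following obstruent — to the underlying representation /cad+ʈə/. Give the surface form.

/d/ is a voiced alveolar stop. The following trigger /ʈ/ is retroflex, so /d/ must become retroflex as well.
The voiced retroflex stop is [ɖ], so /d/ → [ɖ].

[caɖʈə]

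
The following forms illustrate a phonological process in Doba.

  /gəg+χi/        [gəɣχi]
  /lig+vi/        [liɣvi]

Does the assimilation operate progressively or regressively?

regressive

Comparing underlying and surface forms, /g/ → [ɣ] is the alternation; the neighbouring /χ/ is constant.
/g/ is a stop while /χ/ is a fricative; the output [ɣ] is a fricative, matching the trigger — so the feature that spreads is manner.
The other alternating form patterns the same way: /g/ → [ɣ] before /v/ (stop → fricative, matching a fricative) — only manner changes, and always toward the following segment.
Since the segment that changes precedes the conditioning segment, the assimilation is regressive.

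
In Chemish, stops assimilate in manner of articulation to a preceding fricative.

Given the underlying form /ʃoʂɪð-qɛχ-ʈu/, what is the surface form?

[ʃoʂɪðχɛχʂu]

/q/ is a voiceless uvular stop. The preceding trigger /ð/ is a fricative, so /q/ must become a fricative as well.
Changing only its manner to fricative gives [χ] — the voiceless uvular fricative.
The same rule applies at the second boundary: /ʈ/ → [ʂ] next to /χ/.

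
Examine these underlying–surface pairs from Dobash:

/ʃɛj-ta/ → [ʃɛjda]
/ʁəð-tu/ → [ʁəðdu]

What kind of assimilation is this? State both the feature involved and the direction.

progressive voicing assimilation

The segment that alternates is /t/, which surfaces as [d] when adjacent to /j/.
/t/ is voiceless while /j/ is voiced; the output [d] is voiced, matching the trigger — so the feature that spreads is voicing.
Place and manner are unchanged, so the assimilation is partial, not total.
The other alternating form patterns the same way: /t/ → [d] after /ð/ (voiceless → voiced, matching voiced) — only voicing changes, and always toward the preceding segment.
The trigger is the preceding segment, so the direction is progressive (perseverative).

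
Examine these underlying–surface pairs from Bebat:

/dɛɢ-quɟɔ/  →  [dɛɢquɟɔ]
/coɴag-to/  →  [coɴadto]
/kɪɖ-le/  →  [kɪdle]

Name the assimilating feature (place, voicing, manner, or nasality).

place

The segment that alternates is /g/, which surfaces as [d] when adjacent to /t/.
/g/ is velar while /t/ is alveolar; the output [d] is alveolar, matching the trigger — so the feature that spreads is place.
The other alternating form patterns the same way: /ɖ/ → [d] before /l/ (retroflex → alveolar, matching alveolar) — only place changes, and always toward the following segment.
No alternation appears in [dɛɢquɟɔ]: there the adjacent consonants already agree in place (/ɢ/ and /q/ are both uvular), so this form is consistent with the same rule.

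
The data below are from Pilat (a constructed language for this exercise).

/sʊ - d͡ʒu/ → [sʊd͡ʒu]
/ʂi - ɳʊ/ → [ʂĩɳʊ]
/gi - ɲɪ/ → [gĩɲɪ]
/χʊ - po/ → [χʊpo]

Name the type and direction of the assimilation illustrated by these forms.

regressive nasality assimilation (vowel nasalisation)

The vowel /i/ surfaces as nasalised [ĩ] next to the following nasal /ɳ/ — it has acquired the [+nasal] feature of its neighbour.
The other form shows the same pattern: /i/ → [ĩ] before /ɲ/ — each time a vowel is nasalised next to a following nasal.
No change occurs in [sʊd͡ʒu], [χʊpo] because the vowel at the boundary is adjacent to an oral consonant, not a nasal (/ʊ/ next to /d͡ʒ/; /ʊ/ next to /p/).
Because the conditioning nasal is to the right of the vowel that changes, the process is regressive (anticipatory).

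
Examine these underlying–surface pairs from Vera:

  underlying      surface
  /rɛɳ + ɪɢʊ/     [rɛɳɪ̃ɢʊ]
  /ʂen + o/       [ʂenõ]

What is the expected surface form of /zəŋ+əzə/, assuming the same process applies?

[zəŋə̃zə]

The data show progressive nasality assimilation (vowel nasalisation): /ɪ/ → [ɪ̃] after /ɳ/; /o/ → [õ] after /n/ — a vowel is nasalised by an immediately preceding nasal consonant.
/ə/ sits next to the nasal /ŋ/ and is therefore nasalised to [ə̃].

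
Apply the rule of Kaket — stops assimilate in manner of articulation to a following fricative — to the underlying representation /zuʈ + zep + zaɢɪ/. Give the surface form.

[zuʂzeɸzaɢɪ]

The rule targets /ʈ/ (voiceless retroflex stop), which sits before the trigger /z/ (fricative).
Changing only its manner to fricative gives [ʂ] — the voiceless retroflex fricative.
The same rule applies at the second boundary: /p/ → [ɸ] next to /z/.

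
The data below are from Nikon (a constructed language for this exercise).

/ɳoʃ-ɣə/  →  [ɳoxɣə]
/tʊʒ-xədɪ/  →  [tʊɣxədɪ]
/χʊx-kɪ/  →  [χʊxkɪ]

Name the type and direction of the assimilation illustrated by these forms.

regressive place assimilation

Underlying /ʃ/ is realised as [x] next to /ɣ/; /ɣ/ itself does not change.
/ʃ/ is postalveolar while /ɣ/ is velar; the output [x] is velar, matching the trigger — so the feature that spreads is place.
Manner and voice are unchanged, so the assimilation is partial, not total.
The same holds elsewhere in the data: /ʒ/ → [ɣ] before /x/ (postalveolar → velar, matching velar) — only place changes, and always toward the following segment.
Nothing changes in [χʊxkɪ]: there the adjacent consonants already agree in place (/x/ and /k/ are both velar), so this form is consistent with the same rule.
Since the segment that changes precedes the conditioning segment, the assimilation is regressive.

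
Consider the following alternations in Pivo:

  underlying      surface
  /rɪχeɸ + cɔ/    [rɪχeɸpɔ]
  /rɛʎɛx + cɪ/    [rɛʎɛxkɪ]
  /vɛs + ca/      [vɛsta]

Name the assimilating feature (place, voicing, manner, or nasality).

place

Underlying /c/ is realised as [p] next to /ɸ/; /ɸ/ itself does not change.
/c/ is palatal while /ɸ/ is bilabial; the output [p] is bilabial, matching the trigger — so the feature that spreads is place.
The other alternating forms pattern the same way: /c/ → [k] after /x/ (palatal → velar, matching velar); /c/ → [t] after /s/ (palatal → alveolar, matching alveolar) — only place changes, and always toward the preceding segment.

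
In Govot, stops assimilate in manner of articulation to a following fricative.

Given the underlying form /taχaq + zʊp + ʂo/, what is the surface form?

The rule targets /q/ (voiceless uvular stop), which sits before the trigger /z/ (fricative).
The voiceless uvular fricative is [χ], so /q/ → [χ].
At the second juncture, /p/ likewise becomes [ɸ] adjacent to /ʂ/.

[taχaχzʊɸʂo]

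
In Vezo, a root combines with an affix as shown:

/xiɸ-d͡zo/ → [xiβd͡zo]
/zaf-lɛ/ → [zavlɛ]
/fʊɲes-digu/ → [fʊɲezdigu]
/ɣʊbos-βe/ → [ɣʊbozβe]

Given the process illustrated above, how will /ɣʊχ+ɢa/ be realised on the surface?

The data show regressive voicing assimilation: /ɸ/ → [β] before /d͡z/; /f/ → [v] before /l/; /s/ → [z] before /d/; /s/ → [z] before /β/. In each pair only voicing changes, matching the following consonant, while place and manner stay constant.
/χ/ is a voiceless uvular fricative. The following trigger /ɢ/ is voiced, so /χ/ must become voiced as well.
Changing only its voicing to voiced gives [ʁ] — the voiced uvular fricative.

[ɣʊʁɢa]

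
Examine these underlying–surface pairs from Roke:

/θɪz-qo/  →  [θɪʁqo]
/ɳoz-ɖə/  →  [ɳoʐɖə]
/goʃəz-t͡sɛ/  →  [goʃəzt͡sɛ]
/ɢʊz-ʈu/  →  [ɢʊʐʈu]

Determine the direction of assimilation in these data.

Comparing underlying and surface forms, /z/ → [ʁ] is the alternation; the neighbouring /q/ is constant.
The change alveolar → uvular matches the place of the following /q/, identifying this as place assimilation.
Checking the remaining alternations: /z/ → [ʐ] before /ɖ/ (alveolar → retroflex, matching retroflex); /z/ → [ʐ] before /ʈ/ (alveolar → retroflex, matching retroflex) — only place changes, and always toward the following segment.
No alternation appears in [goʃəzt͡sɛ]: there the adjacent consonants already agree in place (/z/ and /t͡s/ are both alveolar), so this form is consistent with the same rule.
Since the segment that changes precedes the conditioning segment, the assimilation is regressive.

regressive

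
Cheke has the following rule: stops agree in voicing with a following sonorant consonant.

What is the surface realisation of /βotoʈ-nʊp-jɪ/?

The rule targets /ʈ/ (voiceless retroflex stop), which sits before the trigger /n/ (voiced).
The voiced retroflex stop is [ɖ], so /ʈ/ → [ɖ].
The same rule applies at the second boundary: /p/ → [b] next to /j/.

[βotoɖnʊbjɪ]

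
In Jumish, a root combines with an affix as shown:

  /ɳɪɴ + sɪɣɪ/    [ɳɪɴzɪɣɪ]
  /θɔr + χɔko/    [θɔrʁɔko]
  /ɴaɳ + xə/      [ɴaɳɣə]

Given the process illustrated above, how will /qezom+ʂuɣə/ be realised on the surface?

The data show progressive voicing assimilation: /s/ → [z] after /ɴ/; /χ/ → [ʁ] after /r/; /x/ → [ɣ] after /ɳ/. In each pair only voicing changes, matching the preceding consonant, while place and manner stay constant.
The rule targets /ʂ/ (voiceless retroflex fricative), which sits after the trigger /m/ (voiced).
A voiced retroflex fricative is [ʐ], so the surface segment is [ʐ].

[qezomʐuɣə]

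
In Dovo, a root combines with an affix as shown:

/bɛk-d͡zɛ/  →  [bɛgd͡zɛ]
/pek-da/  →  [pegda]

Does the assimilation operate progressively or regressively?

Underlying /k/ is realised as [g] next to /d͡z/; /d͡z/ itself does not change.
/k/ is voiceless while /d͡z/ is voiced; the output [g] is voiced, matching the trigger — so the feature that spreads is voicing.
The other alternating form patterns the same way: /k/ → [g] before /d/ (voiceless → voiced, matching voiced) — only voicing changes, and always toward the following segment.
Since the segment that changes precedes the conditioning segment, the assimilation is regressive.

regressive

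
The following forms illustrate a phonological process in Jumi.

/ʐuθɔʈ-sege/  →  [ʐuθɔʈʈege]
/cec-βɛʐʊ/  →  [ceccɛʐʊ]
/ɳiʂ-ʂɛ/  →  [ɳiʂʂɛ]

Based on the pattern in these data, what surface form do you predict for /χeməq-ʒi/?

The data show progressive total assimilation (/s/ → [ʈ] after /ʈ/; /β/ → [c] after /c/): in every case the target segment becomes identical to its preceding neighbour, copying more than a single feature.
In [ɳiʂʂɛ] the two consonants at the boundary are already identical (/ʂ/ + /ʂ/), so the rule applies vacuously and nothing changes.
/ʒ/ is the segment targeted by the rule; it sits immediately after /q/, so it assimilates completely and surfaces as [q].

[χeməqqi]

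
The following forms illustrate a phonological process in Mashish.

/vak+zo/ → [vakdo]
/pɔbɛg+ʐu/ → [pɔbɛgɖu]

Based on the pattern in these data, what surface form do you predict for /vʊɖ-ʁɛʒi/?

[vʊɖɢɛʒi]

The data show progressive manner assimilation: /z/ → [d] after /k/; /ʐ/ → [ɖ] after /g/. In each pair only manner changes, matching the preceding consonant, while place and voice stay constant.
/ʁ/ is a voiced uvular fricative. The preceding trigger /ɖ/ is a stop, so /ʁ/ must become a stop as well.
A voiced uvular stop is [ɢ], so the surface segment is [ɢ].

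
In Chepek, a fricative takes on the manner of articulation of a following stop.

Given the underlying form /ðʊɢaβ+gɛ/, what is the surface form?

The rule targets /β/ (voiced bilabial fricative), which sits before the trigger /g/ (stop).
A voiced bilabial stop is [b], so the surface segment is [b].

[ðʊɢabgɛ]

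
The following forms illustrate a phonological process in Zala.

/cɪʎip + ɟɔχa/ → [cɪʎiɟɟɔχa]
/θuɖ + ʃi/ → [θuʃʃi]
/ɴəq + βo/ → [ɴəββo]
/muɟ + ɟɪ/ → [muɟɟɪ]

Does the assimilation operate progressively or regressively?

Underlying /p/ is realised as [ɟ] next to /ɟ/; /ɟ/ itself does not change.
The output [ɟ] is identical to the trigger /ɟ/ — every feature (place, manner, voicing) has been copied — so this is total assimilation.
The other forms behave the same way: /ɖ/ → [ʃ] before /ʃ/; /q/ → [β] before /β/ — in each case the output is a copy of the following consonant.
In [muɟɟɪ] the two consonants at the boundary are already identical (/ɟ/ + /ɟ/), so the rule applies vacuously and nothing changes.
Since the segment that changes precedes the conditioning segment, the assimilation is regressive.

regressive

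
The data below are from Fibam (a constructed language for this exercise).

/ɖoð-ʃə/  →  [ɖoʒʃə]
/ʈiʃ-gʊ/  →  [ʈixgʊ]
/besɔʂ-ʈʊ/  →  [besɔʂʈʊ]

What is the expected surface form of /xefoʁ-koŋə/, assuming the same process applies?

[xefoɣkoŋə]

The data show regressive place assimilation: /ð/ → [ʒ] before /ʃ/; /ʃ/ → [x] before /g/. In each pair only place changes, matching the following consonant, while manner and voice stay constant.
No alternation appears in [besɔʂʈʊ]: there the adjacent consonants already agree in place (/ʂ/ and /ʈ/ are both retroflex), so this form is consistent with the same rule.
The rule targets /ʁ/ (voiced uvular fricative), which sits before the trigger /k/ (velar).
The voiced velar fricative is [ɣ], so /ʁ/ → [ɣ].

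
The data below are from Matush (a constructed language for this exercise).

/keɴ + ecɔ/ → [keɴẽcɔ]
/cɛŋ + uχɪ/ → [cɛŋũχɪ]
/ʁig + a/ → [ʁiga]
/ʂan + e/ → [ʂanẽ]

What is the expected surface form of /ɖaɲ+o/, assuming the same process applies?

The data show progressive nasality assimilation (vowel nasalisation): /e/ → [ẽ] after /ɴ/; /u/ → [ũ] after /ŋ/; /e/ → [ẽ] after /n/ — a vowel is nasalised by an immediately preceding nasal consonant.
No change occurs in [ʁiga] because the vowel at the boundary is adjacent to an oral consonant, not a nasal (/a/ next to /g/).
/o/ sits next to the nasal /ɲ/ and is therefore nasalised to [õ].

[ɖaɲõ]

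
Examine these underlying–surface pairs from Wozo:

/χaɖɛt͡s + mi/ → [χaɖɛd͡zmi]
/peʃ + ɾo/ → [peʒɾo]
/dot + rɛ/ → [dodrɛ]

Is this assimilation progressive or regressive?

regressive

Underlying /t͡s/ is realised as [d͡z] next to /m/; /m/ itself does not change.
/t͡s/ is voiceless while /m/ is voiced; the output [d͡z] is voiced, matching the trigger — so the feature that spreads is voicing.
The same holds elsewhere in the data: /ʃ/ → [ʒ] before /ɾ/ (voiceless → voiced, matching voiced); /t/ → [d] before /r/ (voiceless → voiced, matching voiced) — only voicing changes, and always toward the following segment.
Since the segment that changes precedes the conditioning segment, the assimilation is regressive.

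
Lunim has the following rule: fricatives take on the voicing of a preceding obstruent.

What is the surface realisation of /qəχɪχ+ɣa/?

[qəχɪχxa]

/ɣ/ is a voiced velar fricative. The preceding trigger /χ/ is voiceless, so /ɣ/ must become voiceless as well.
A voiceless velar fricative is [x], so the surface segment is [x].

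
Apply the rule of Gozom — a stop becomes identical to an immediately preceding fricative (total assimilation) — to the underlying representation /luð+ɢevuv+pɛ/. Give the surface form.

/ɢ/ is the segment targeted by the rule; it sits immediately after /ð/, so it assimilates completely and surfaces as [ð].
At the second juncture, /p/ likewise becomes [v] adjacent to /v/.

[luððevuvvɛ]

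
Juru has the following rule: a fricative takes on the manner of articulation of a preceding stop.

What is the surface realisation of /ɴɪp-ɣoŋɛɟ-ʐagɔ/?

[ɴɪpgoŋɛɟɖagɔ]

The rule targets /ɣ/ (voiced velar fricative), which sits after the trigger /p/ (stop).
The voiced velar stop is [g], so /ɣ/ → [g].
At the second juncture, /ʐ/ likewise becomes [ɖ] adjacent to /ɟ/.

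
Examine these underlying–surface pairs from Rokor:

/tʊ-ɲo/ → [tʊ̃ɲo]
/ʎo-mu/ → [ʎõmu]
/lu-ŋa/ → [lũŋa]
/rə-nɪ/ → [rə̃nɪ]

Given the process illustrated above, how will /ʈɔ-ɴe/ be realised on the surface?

[ʈɔ̃ɴe]

The data show regressive nasality assimilation (vowel nasalisation): /ʊ/ → [ʊ̃] before /ɲ/; /o/ → [õ] before /m/; /u/ → [ũ] before /ŋ/; /ə/ → [ə̃] before /n/ — a vowel is nasalised by an immediately following nasal consonant.
/ɔ/ sits next to the nasal /ɴ/ and is therefore nasalised to [ɔ̃].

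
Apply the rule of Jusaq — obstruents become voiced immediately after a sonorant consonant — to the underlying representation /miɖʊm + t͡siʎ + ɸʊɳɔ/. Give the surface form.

/t͡s/ is a voiceless alveolar affricate. The preceding trigger /m/ is voiced, so /t͡s/ must become voiced as well.
A voiced alveolar affricate is [d͡z], so the surface segment is [d͡z].
At the second juncture, /ɸ/ likewise becomes [β] adjacent to /ʎ/.

[miɖʊmd͡ziʎβʊɳɔ]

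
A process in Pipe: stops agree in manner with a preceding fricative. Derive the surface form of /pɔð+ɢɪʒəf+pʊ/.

The rule targets /ɢ/ (voiced uvular stop), which sits after the trigger /ð/ (fricative).
Changing only its manner to fricative gives [ʁ] — the voiced uvular fricative.
At the second juncture, /p/ likewise becomes [ɸ] adjacent to /f/.

[pɔðʁɪʒəfɸʊ]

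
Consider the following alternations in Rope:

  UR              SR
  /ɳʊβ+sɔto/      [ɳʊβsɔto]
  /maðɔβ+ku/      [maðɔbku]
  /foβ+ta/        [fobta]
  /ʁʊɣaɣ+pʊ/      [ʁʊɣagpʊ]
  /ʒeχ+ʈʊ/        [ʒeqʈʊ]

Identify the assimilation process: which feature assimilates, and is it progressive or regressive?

The segment that alternates is /β/, which surfaces as [b] when adjacent to /k/.
/β/ is a fricative while /k/ is a stop; the output [b] is a stop, matching the trigger — so the feature that spreads is manner.
Place and voice are unchanged, so the assimilation is partial, not total.
The other alternating forms pattern the same way: /β/ → [b] before /t/ (fricative → stop, matching a stop); /ɣ/ → [g] before /p/ (fricative → stop, matching a stop); /χ/ → [q] before /ʈ/ (fricative → stop, matching a stop) — only manner changes, and always toward the following segment.
No alternation appears in [ɳʊβsɔto]: there the adjacent consonants already agree in manner (/β/ and /s/ are both fricatives), so this form is consistent with the same rule.
Since the segment that changes precedes the conditioning segment, the assimilation is regressive.

regressive manner assimilation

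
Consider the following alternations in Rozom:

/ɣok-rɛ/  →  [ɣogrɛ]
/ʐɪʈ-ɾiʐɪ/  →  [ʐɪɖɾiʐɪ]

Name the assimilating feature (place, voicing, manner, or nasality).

voicing

The segment that alternates is /k/, which surfaces as [g] when adjacent to /r/.
The change voiceless → voiced matches the voicing of the following /r/, identifying this as voicing assimilation.
The other alternating form patterns the same way: /ʈ/ → [ɖ] before /ɾ/ (voiceless → voiced, matching voiced) — only voicing changes, and always toward the following segment.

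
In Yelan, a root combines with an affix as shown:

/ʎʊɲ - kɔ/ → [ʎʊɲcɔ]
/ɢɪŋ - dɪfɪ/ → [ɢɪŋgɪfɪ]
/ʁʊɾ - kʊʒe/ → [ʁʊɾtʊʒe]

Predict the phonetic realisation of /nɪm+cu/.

[nɪmpu]

The data show progressive place assimilation: /k/ → [c] after /ɲ/; /d/ → [g] after /ŋ/; /k/ → [t] after /ɾ/. In each pair only place changes, matching the preceding consonant, while manner and voice stay constant.
/c/ is a voiceless palatal stop. The preceding trigger /m/ is bilabial, so /c/ must become bilabial as well.
The voiceless bilabial stop is [p], so /c/ → [p].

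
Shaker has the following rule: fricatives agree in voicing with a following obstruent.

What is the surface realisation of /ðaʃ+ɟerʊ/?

/ʃ/ is a voiceless postalveolar fricative. The following trigger /ɟ/ is voiced, so /ʃ/ must become voiced as well.
Changing only its voicing to voiced gives [ʒ] — the voiced postalveolar fricative.

[ðaʒɟerʊ]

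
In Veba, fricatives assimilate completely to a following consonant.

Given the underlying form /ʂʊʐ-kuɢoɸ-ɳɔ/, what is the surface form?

/ʐ/ is the segment targeted by the rule; it sits immediately before /k/, so it assimilates completely and surfaces as [k].
The same rule applies at the second boundary: /ɸ/ → [ɳ] next to /ɳ/.

[ʂʊkkuɢoɳɳɔ]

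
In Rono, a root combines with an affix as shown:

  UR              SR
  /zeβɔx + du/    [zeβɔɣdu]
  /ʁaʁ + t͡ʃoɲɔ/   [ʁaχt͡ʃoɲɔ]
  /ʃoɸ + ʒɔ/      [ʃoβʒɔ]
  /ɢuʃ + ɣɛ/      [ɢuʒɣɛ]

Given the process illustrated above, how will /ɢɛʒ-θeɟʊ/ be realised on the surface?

The data show regressive voicing assimilation: /x/ → [ɣ] before /d/; /ʁ/ → [χ] before /t͡ʃ/; /ɸ/ → [β] before /ʒ/; /ʃ/ → [ʒ] before /ɣ/. In each pair only voicing changes, matching the following consonant, while place and manner stay constant.
The rule targets /ʒ/ (voiced postalveolar fricative), which sits before the trigger /θ/ (voiceless).
A voiceless postalveolar fricative is [ʃ], so the surface segment is [ʃ].

[ɢɛʃθeɟʊ]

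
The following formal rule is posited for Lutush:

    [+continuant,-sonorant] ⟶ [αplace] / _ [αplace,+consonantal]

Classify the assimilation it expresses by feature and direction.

regressive place assimilation

The shared variable α links the value of the place features (abbreviated [place]) on the target to the same value on the neighbouring segment, so place is the feature that assimilates.
Since the environment is written after the underscore, the trigger follows the target; the direction is regressive.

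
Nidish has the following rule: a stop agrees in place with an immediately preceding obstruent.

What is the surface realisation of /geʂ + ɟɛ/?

[geʂɖɛ]

/ɟ/ is a voiced palatal stop. The preceding trigger /ʂ/ is retroflex, so /ɟ/ must become retroflex as well.
A voiced retroflex stop is [ɖ], so the surface segment is [ɖ].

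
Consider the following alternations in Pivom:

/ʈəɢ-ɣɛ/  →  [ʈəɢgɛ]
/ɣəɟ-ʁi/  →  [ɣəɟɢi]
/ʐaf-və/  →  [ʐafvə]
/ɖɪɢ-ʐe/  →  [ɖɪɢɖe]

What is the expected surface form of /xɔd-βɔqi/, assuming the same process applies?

The data show progressive manner assimilation: /ɣ/ → [g] after /ɢ/; /ʁ/ → [ɢ] after /ɟ/; /ʐ/ → [ɖ] after /ɢ/. In each pair only manner changes, matching the preceding consonant, while place and voice stay constant.
No alternation appears in [ʐafvə]: there the adjacent consonants already agree in manner (/v/ and /f/ are both fricatives), so this form is consistent with the same rule.
The rule targets /β/ (voiced bilabial fricative), which sits after the trigger /d/ (stop).
The voiced bilabial stop is [b], so /β/ → [b].

[xɔdbɔqi]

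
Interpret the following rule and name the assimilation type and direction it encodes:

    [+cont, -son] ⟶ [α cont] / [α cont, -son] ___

progressive manner assimilation

The shared variable α links the value of [cont] on the target to that of the neighbouring obstruent. [cont] distinguishes stops from fricatives — a manner-of-articulation feature — so this is manner assimilation.
Since the environment is written before the underscore, the trigger precedes the target; the direction is progressive.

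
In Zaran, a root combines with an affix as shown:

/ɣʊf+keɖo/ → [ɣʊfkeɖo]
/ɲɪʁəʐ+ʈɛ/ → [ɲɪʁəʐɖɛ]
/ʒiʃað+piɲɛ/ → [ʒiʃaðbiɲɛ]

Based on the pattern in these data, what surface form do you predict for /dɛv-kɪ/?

[dɛvgɪ]

The data show progressive voicing assimilation: /ʈ/ → [ɖ] after /ʐ/; /p/ → [b] after /ð/. In each pair only voicing changes, matching the preceding consonant, while place and manner stay constant.
Nothing changes in [ɣʊfkeɖo]: there the adjacent consonants already agree in voicing (/k/ and /f/ are both voiceless), so this form is consistent with the same rule.
/k/ is a voiceless velar stop. The preceding trigger /v/ is voiced, so /k/ must become voiced as well.
The voiced velar stop is [g], so /k/ → [g].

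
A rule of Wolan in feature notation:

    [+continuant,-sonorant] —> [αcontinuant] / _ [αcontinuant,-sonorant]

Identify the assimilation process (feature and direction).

regressive manner assimilation

The rule copies [continuant] (continuancy) from the environment onto the target fricatives; since [±continuant] encodes the stop/fricative manner contrast, the assimilating dimension is manner.
The conditioning segment sits to the right of the focus bar, meaning the trigger follows the segment that changes — regressive assimilation.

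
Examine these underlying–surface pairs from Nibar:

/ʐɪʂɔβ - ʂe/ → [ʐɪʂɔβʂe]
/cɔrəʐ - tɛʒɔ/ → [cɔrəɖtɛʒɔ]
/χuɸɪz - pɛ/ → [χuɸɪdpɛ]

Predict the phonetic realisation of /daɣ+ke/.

The data show regressive manner assimilation: /ʐ/ → [ɖ] before /t/; /z/ → [d] before /p/. In each pair only manner changes, matching the following consonant, while place and voice stay constant.
Nothing changes in [ʐɪʂɔβʂe]: there the adjacent consonants already agree in manner (/β/ and /ʂ/ are both fricatives), so this form is consistent with the same rule.
/ɣ/ is a voiced velar fricative. The following trigger /k/ is a stop, so /ɣ/ must become a stop as well.
Changing only its manner to stop gives [g] — the voiced velar stop.

[dagke]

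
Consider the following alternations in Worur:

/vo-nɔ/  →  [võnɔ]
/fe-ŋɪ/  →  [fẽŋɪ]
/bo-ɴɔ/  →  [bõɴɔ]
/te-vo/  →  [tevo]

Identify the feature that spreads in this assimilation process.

nasality

The vowel /o/ surfaces as nasalised [õ] next to the following nasal /n/ — it has acquired the [+nasal] feature of its neighbour.
The other forms show the same pattern: /e/ → [ẽ] before /ŋ/; /o/ → [õ] before /ɴ/ — each time a vowel is nasalised next to a following nasal.
No change occurs in [tevo] because the vowel at the boundary is adjacent to an oral consonant, not a nasal (/e/ next to /v/).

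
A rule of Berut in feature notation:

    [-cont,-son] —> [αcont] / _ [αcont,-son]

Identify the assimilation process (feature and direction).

regressive manner assimilation

The shared variable α links the value of [cont] on the target to that of the neighbouring obstruent. [cont] distinguishes stops from fricatives — a manner-of-articulation feature — so this is manner assimilation.
Since the environment is written after the underscore, the trigger follows the target; the direction is regressive.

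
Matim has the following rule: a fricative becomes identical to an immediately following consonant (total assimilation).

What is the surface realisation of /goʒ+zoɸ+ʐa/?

[gozzoʐʐa]

/ʒ/ is the segment targeted by the rule; it sits immediately before /z/, so it assimilates completely and surfaces as [z].
At the second juncture, /ɸ/ likewise becomes [ʐ] adjacent to /ʐ/.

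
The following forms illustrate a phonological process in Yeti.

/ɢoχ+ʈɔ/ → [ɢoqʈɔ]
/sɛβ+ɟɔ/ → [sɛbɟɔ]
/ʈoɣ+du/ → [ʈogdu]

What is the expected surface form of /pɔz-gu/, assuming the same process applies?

[pɔdgu]

The data show regressive manner assimilation: /χ/ → [q] before /ʈ/; /β/ → [b] before /ɟ/; /ɣ/ → [g] before /d/. In each pair only manner changes, matching the following consonant, while place and voice stay constant.
The rule targets /z/ (voiced alveolar fricative), which sits before the trigger /g/ (stop).
A voiced alveolar stop is [d], so the surface segment is [d].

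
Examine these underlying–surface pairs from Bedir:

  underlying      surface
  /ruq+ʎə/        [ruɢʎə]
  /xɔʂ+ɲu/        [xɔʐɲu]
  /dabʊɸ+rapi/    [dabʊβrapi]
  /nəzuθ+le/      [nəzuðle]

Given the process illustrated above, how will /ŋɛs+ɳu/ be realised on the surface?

[ŋɛzɳu]

The data show regressive voicing assimilation: /q/ → [ɢ] before /ʎ/; /ʂ/ → [ʐ] before /ɲ/; /ɸ/ → [β] before /r/; /θ/ → [ð] before /l/. In each pair only voicing changes, matching the following consonant, while place and manner stay constant.
/s/ is a voiceless alveolar fricative. The following trigger /ɳ/ is voiced, so /s/ must become voiced as well.
Changing only its voicing to voiced gives [z] — the voiced alveolar fricative.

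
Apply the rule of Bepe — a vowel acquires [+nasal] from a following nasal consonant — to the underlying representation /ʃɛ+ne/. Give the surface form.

/ɛ/ sits next to the nasal /n/ and is therefore nasalised to [ɛ̃].

[ʃɛ̃ne]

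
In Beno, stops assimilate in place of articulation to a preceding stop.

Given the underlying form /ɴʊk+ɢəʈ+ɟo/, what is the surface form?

The rule targets /ɢ/ (voiced uvular stop), which sits after the trigger /k/ (velar).
A voiced velar stop is [g], so the surface segment is [g].
The same rule applies at the second boundary: /ɟ/ → [ɖ] next to /ʈ/.

[ɴʊkgəʈɖo]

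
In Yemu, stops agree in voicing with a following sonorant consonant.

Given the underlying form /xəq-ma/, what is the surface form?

[xəɢma]

/q/ is a voiceless uvular stop. The following trigger /m/ is voiced, so /q/ must become voiced as well.
A voiced uvular stop is [ɢ], so the surface segment is [ɢ].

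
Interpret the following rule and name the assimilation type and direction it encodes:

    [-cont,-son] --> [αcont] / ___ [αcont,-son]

regressive manner assimilation

The rule copies [cont] (continuancy) from the environment onto the target stops; since [±cont] encodes the stop/fricative manner contrast, the assimilating dimension is manner.
Since the environment is written after the underscore, the trigger follows the target; the direction is regressive.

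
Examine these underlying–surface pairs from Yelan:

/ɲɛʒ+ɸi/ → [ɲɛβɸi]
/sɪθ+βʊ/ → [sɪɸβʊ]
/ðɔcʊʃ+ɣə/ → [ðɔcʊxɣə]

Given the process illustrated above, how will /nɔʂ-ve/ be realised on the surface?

[nɔfve]

The data show regressive place assimilation: /ʒ/ → [β] before /ɸ/; /θ/ → [ɸ] before /β/; /ʃ/ → [x] before /ɣ/. In each pair only place changes, matching the following consonant, while manner and voice stay constant.
The rule targets /ʂ/ (voiceless retroflex fricative), which sits before the trigger /v/ (labiodental).
A voiceless labiodental fricative is [f], so the surface segment is [f].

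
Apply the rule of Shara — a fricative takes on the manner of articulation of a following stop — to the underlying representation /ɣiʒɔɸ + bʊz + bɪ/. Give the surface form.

[ɣiʒɔpbʊdbɪ]

/ɸ/ is a voiceless bilabial fricative. The following trigger /b/ is a stop, so /ɸ/ must become a stop as well.
Changing only its manner to stop gives [p] — the voiceless bilabial stop.
At the second juncture, /z/ likewise becomes [d] adjacent to /b/.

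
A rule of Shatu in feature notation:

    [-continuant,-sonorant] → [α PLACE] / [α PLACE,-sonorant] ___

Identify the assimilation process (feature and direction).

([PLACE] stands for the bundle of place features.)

progressive place assimilation

The rule copies the place features (abbreviated [PLACE]) from the environment onto the target, so the assimilating feature is place.
The conditioning segment sits to the left of the focus bar, meaning the trigger precedes the segment that changes — progressive assimilation.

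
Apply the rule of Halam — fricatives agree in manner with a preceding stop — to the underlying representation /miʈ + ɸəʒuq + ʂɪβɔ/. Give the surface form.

The rule targets /ɸ/ (voiceless bilabial fricative), which sits after the trigger /ʈ/ (stop).
A voiceless bilabial stop is [p], so the surface segment is [p].
The same rule applies at the second boundary: /ʂ/ → [ʈ] next to /q/.

[miʈpəʒuqʈɪβɔ]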